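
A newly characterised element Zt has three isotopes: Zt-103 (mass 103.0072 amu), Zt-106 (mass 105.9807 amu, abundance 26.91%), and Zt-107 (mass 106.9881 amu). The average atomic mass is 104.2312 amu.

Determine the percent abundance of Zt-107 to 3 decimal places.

10.647%

The remaining 73.09% is split between Zt-103 (fraction x) and Zt-107 (fraction 0.7309 − x).
Substituting: 103.0072x + 106.9881(0.7309 − x) = 75.71179363
(103.0072 − 106.9881)x = -2.48580866  ⇒  x = 0.62443, y = 0.10647
Zt-103: 62.443%, Zt-107: 10.647%.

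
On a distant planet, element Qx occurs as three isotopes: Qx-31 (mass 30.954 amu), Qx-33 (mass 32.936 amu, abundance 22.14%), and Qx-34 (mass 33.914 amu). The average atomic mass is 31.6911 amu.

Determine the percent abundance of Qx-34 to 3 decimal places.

Let x and y be the fractions of Qx-31 and Qx-34. Then x + y = 1 − 0.2214 = 0.7786 and 30.954x + 33.914y = 31.6911 − 0.2214×32.936 = 24.3990696.
Substituting: 30.954x + 33.914(0.7786 − x) = 24.3990696
(30.954 − 33.914)x = -2.0063708  ⇒  x = 0.67783, y = 0.10077
Qx-31: 67.783%, Qx-34: 10.077%.

10.077%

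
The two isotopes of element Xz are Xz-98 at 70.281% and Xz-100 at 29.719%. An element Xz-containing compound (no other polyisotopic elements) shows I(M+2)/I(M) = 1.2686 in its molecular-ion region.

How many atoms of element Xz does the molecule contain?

3

With n Xz atoms, P(M+2)/P(M) = C(n,1)·p^(n−1)q / p^n = n·q/p = n · 0.29719/0.70281.
n = 1.2686 × 0.70281/0.29719 = 3.00 ≈ 3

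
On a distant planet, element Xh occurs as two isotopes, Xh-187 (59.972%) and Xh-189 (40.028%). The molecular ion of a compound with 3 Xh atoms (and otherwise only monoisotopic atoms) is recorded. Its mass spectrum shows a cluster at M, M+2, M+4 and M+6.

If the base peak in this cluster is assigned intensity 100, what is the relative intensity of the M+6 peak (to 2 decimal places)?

14.85

Binomial terms of (0.59972 + 0.40028)^3: M 0.2157, M+2 0.4319, M+4 0.2883, M+6 0.0641 → M+2 is the base peak.
P(M+2) = C(3,1) × 0.59972^2 × 0.40028^1 = 3 × 0.35966408 × 0.40028 = 0.431899 (base)
P(M+6) = C(3,3) × 0.59972^0 × 0.40028^3 = 1 × 1.0000 × 0.06413449 = 0.064134
Relative intensity = 0.064134 / 0.431899 × 100 = 14.85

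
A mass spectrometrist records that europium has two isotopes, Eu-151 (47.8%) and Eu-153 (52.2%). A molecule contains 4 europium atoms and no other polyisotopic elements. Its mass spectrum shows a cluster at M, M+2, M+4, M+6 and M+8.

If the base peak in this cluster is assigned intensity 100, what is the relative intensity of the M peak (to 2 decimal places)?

13.98

(0.478 + 0.522)^4 gives M 0.0522, M+2 0.2280, M+4 0.3735, M+6 0.2720, M+8 0.0742; the largest is M+4.
P(M+4) = C(4,2) × 0.478^2 × 0.522^2 = 6 × 0.228484 × 0.272484 = 0.373549 (base)
P(M) = C(4,0) × 0.478^4 × 0.522^0 = 1 × 0.05220494 × 1.0000 = 0.052205
Relative intensity = 0.052205 / 0.373549 × 100 = 13.98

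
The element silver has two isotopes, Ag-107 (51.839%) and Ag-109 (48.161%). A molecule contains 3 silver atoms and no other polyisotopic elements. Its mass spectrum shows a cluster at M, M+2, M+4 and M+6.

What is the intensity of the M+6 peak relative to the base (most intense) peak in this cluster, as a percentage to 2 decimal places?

Term probabilities: M 0.1393, M+2 0.3883, M+4 0.3607, M+6 0.1117. Base peak = M+2.
P(M+2) = C(3,1) × 0.51839^2 × 0.48161^1 = 3 × 0.26872819 × 0.48161 = 0.388267 (base)
P(M+6) = C(3,3) × 0.51839^0 × 0.48161^3 = 1 × 1.0000 × 0.11170857 = 0.111709
Relative intensity = 0.111709 / 0.388267 × 100 = 28.77

28.77%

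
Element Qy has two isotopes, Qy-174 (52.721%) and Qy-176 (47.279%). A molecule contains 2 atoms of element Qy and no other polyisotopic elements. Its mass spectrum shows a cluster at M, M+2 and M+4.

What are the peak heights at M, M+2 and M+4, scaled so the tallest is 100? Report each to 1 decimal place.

55.8 : 100.0 : 44.8

Expanding (0.52721 + 0.47279)^2:
P(M) = 0.52721^2 = 0.277950
P(M+2) = 2 × 0.52721^1 × 0.47279^1 = 0.498519
P(M+4) = 0.47279^2 = 0.223530
The M+2 peak is largest (0.498519); scaling to 100 gives 55.8 : 100.0 : 44.8.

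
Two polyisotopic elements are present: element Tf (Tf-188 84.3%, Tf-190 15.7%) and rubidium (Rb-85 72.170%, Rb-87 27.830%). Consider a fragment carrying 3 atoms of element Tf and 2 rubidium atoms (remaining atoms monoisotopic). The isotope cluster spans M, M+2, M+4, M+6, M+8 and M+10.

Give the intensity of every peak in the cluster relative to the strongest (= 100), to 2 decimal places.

75.19 : 100.00 : 51.40 : 12.77 : 1.54 : 0.07

Element Tf pattern (n=3): 0.59907711 : 0.33471568 : 0.06233732 : 0.00386989
Rubidium pattern (n=2): 0.52085089 : 0.40169822 : 0.07745089
Convolve the two distributions (both contribute in 2-u steps):
  M: 0.59907711×0.52085089 = 0.312030
  M+2: 0.59907711×0.40169822 + 0.33471568×0.52085089 = 0.414985
  M+4: 0.59907711×0.07745089 + 0.33471568×0.40169822 + 0.06233732×0.52085089 = 0.213322
  M+6: 0.33471568×0.07745089 + 0.06233732×0.40169822 + 0.00386989×0.52085089 = 0.052980
  M+8: 0.06233732×0.07745089 + 0.00386989×0.40169822 = 0.006383
  M+10: 0.00386989×0.07745089 = 0.000300
Scale to base peak (0.414985) = 100: 75.19 : 100.00 : 51.40 : 12.77 : 1.54 : 0.07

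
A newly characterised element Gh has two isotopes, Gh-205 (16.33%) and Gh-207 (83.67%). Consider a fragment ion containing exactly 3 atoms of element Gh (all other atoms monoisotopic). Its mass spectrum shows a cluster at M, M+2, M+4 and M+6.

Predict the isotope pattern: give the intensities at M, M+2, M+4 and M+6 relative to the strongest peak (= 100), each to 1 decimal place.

0.7 : 11.4 : 58.6 : 100.0

The 3 Gh atoms are independent, so intensities follow the terms of (0.1633 + 0.8367)^3.
P(M) = 0.1633^3 = 0.004355
P(M+2) = 3 × 0.1633^2 × 0.8367^1 = 0.066937
P(M+4) = 3 × 0.1633^1 × 0.8367^2 = 0.342963
P(M+6) = 0.8367^3 = 0.585746
The M+6 peak is largest (0.585746); scaling to 100 gives 0.7 : 11.4 : 58.6 : 100.0.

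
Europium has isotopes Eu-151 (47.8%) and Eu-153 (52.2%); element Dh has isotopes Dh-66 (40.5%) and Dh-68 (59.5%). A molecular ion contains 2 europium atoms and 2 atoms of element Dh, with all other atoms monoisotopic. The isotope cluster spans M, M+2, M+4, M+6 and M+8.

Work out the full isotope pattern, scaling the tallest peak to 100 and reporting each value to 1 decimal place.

Europium pattern (n=2): 0.228484 : 0.499032 : 0.272484
Element Dh pattern (n=2): 0.164025 : 0.48195 : 0.354025
Convolve the two distributions (both contribute in 2-u steps):
  M: 0.228484×0.164025 = 0.037477
  M+2: 0.228484×0.48195 + 0.499032×0.164025 = 0.191972
  M+4: 0.228484×0.354025 + 0.499032×0.48195 + 0.272484×0.164025 = 0.366092
  M+6: 0.499032×0.354025 + 0.272484×0.48195 = 0.307993
  M+8: 0.272484×0.354025 = 0.096466
Scale to base peak (0.366092) = 100: 10.2 : 52.4 : 100.0 : 84.1 : 26.4

10.2 : 52.4 : 100.0 : 84.1 : 26.4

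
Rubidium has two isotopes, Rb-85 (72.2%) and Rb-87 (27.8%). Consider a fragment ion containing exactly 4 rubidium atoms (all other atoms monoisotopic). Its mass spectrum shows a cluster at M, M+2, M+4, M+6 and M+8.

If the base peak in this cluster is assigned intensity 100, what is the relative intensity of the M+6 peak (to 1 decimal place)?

14.8

Term probabilities: M 0.2717, M+2 0.4185, M+4 0.2417, M+6 0.0620, M+8 0.0060. Base peak = M+2.
P(M+2) = C(4,1) × 0.722^3 × 0.278^1 = 4 × 0.37636705 × 0.2780 = 0.418520 (base)
P(M+6) = C(4,3) × 0.722^1 × 0.278^3 = 4 × 0.7220 × 0.02148495 = 0.062049
Relative intensity = 0.062049 / 0.418520 × 100 = 14.8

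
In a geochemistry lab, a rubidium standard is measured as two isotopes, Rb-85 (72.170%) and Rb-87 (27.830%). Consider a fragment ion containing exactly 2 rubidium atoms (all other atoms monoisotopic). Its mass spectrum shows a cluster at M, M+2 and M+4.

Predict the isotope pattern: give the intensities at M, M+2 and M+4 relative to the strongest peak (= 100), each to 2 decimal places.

100.00 : 77.12 : 14.87

Each Rb atom is independently Rb-85 (p = 0.72170) or Rb-87 (q = 0.27830); the cluster is the binomial expansion (p + q)^2.
P(M) = 0.72170^2 = 0.520851
P(M+2) = 2 × 0.72170^1 × 0.27830^1 = 0.401698
P(M+4) = 0.27830^2 = 0.077451
The M peak is largest (0.520851); scaling to 100 gives 100.00 : 77.12 : 14.87.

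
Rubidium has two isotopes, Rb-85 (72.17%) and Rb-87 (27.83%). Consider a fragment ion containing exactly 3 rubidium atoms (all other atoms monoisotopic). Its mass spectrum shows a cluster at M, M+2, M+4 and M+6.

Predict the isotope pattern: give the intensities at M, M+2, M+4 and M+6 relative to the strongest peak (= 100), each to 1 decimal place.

86.4 : 100.0 : 38.6 : 5.0

The 3 Rb atoms are independent, so intensities follow the terms of (0.7217 + 0.2783)^3.
P(M) = 0.7217^3 = 0.375898
P(M+2) = 3 × 0.7217^2 × 0.2783^1 = 0.434858
P(M+4) = 3 × 0.7217^1 × 0.2783^2 = 0.167689
P(M+6) = 0.2783^3 = 0.021555
The M+2 peak is largest (0.434858); scaling to 100 gives 86.4 : 100.0 : 38.6 : 5.0.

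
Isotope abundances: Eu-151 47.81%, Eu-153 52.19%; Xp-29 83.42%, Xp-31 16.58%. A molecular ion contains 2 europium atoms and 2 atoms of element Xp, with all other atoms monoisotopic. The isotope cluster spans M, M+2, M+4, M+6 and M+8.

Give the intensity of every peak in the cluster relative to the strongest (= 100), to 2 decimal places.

Europium pattern (n=2): 0.22857961 : 0.49904078 : 0.27237961
Element Xp pattern (n=2): 0.69588964 : 0.27662072 : 0.02748964
Convolve the two distributions (both contribute in 2-u steps):
  M: 0.22857961×0.69588964 = 0.159066
  M+2: 0.22857961×0.27662072 + 0.49904078×0.69588964 = 0.410507
  M+4: 0.22857961×0.02748964 + 0.49904078×0.27662072 + 0.27237961×0.69588964 = 0.333875
  M+6: 0.49904078×0.02748964 + 0.27237961×0.27662072 = 0.089064
  M+8: 0.27237961×0.02748964 = 0.007488
Scale to base peak (0.410507) = 100: 38.75 : 100.00 : 81.33 : 21.70 : 1.82

38.75 : 100.00 : 81.33 : 21.70 : 1.82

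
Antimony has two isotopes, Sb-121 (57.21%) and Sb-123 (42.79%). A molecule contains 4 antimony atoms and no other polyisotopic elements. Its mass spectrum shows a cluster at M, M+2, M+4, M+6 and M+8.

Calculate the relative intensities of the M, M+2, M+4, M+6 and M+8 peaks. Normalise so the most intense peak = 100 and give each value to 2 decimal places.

29.79 : 89.13 : 100.00 : 49.86 : 9.32

Expanding (0.5721 + 0.4279)^4:
P(M) = 0.5721^4 = 0.107124
P(M+2) = 4 × 0.5721^3 × 0.4279^1 = 0.320493
P(M+4) = 6 × 0.5721^2 × 0.4279^2 = 0.359567
P(M+6) = 4 × 0.5721^1 × 0.4279^3 = 0.179291
P(M+8) = 0.4279^4 = 0.033525
The M+4 peak is largest (0.359567); scaling to 100 gives 29.79 : 89.13 : 100.00 : 49.86 : 9.32.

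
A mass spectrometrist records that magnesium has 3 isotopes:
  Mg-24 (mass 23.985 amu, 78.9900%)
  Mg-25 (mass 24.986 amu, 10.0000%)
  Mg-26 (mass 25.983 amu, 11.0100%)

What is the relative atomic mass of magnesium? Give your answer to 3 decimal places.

The abundance-weighted mean is 0.789900 × 23.985 + 0.100000 × 24.986 + 0.110100 × 25.983
= 18.9458 + 2.4986 + 2.8607 = 24.3051 amu

24.305 amu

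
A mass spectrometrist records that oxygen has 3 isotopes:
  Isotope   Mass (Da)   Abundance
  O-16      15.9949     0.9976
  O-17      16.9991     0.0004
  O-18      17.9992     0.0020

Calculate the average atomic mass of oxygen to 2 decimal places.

Average mass = Σ (abundance × isotope mass) = 0.9976 × 15.9949 + 0.0004 × 16.9991 + 0.0020 × 17.9992
= 15.95651 + 0.00680 + 0.03600 = 15.99931 Da

16.00 Da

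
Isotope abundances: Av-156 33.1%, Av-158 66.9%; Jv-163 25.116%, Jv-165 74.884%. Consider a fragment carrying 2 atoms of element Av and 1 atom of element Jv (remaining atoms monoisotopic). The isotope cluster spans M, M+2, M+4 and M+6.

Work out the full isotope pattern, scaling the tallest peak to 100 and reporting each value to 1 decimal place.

6.2 : 43.5 : 100.0 : 75.5

Element Av pattern (n=2): 0.109561 : 0.442878 : 0.447561
Element Jv pattern (n=1): 0.25116 : 0.74884
Convolve the two distributions (both contribute in 2-u steps):
  M: 0.109561×0.25116 = 0.027517
  M+2: 0.109561×0.74884 + 0.442878×0.25116 = 0.193277
  M+4: 0.442878×0.74884 + 0.447561×0.25116 = 0.444054
  M+6: 0.447561×0.74884 = 0.335152
Scale to base peak (0.444054) = 100: 6.2 : 43.5 : 100.0 : 75.5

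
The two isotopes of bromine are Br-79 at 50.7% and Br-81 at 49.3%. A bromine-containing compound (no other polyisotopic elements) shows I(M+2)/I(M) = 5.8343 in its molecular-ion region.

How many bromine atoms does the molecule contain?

With n Br atoms, P(M+2)/P(M) = C(n,1)·p^(n−1)q / p^n = n·q/p = n · 0.493/0.507.
n = 5.8343 × 0.507/0.493 = 6.00 ≈ 6

6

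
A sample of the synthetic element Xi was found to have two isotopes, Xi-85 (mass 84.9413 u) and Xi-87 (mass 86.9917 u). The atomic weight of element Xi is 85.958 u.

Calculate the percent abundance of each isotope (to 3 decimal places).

Xi-85: 50.415%, Xi-87: 49.585%

With x = fraction of Xi-85 (so Xi-87 is 1 − x):
84.9413·x + 86.9917·(1 − x) = 85.958
(84.9413 − 86.9917)·x = 85.958 − 86.9917
x = -1.0337 / -2.0504 = 0.50415 → 50.415% Xi-85, 49.585% Xi-87.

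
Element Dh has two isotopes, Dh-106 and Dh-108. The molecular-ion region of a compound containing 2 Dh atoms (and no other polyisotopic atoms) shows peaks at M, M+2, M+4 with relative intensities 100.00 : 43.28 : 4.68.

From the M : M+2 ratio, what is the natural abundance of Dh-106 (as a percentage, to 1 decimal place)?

82.2%

Let p = fractional abundance of Dh-106. I(M+2)/I(M) = [C(2,1)·p^1·(1−p)] / p^2 = 2·(1−p)/p = 43.28/100.00 = 0.4328
(1−p)/p = 0.4328/2 = 0.2164  ⇒  p = 1/(1 + 0.2164) = 0.8221
Dh-106: 82.2%, Dh-108: 17.8%.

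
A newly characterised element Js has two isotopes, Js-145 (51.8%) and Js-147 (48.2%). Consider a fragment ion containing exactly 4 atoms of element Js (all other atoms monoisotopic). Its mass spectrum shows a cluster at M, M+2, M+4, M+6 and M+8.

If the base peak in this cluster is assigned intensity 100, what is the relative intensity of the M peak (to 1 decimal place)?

Term probabilities: M 0.0720, M+2 0.2680, M+4 0.3740, M+6 0.2320, M+8 0.0540. Base peak = M+4.
P(M+4) = C(4,2) × 0.518^2 × 0.482^2 = 6 × 0.268324 × 0.232324 = 0.374029 (base)
P(M) = C(4,0) × 0.518^4 × 0.482^0 = 1 × 0.07199777 × 1.0000 = 0.071998
Relative intensity = 0.071998 / 0.374029 × 100 = 19.2

19.2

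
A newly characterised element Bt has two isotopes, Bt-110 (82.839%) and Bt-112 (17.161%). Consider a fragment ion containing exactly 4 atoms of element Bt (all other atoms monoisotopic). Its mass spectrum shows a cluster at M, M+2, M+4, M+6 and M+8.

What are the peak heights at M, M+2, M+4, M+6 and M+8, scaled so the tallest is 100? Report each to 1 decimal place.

100.0 : 82.9 : 25.7 : 3.6 : 0.2

Expanding (0.82839 + 0.17161)^4:
P(M) = 0.82839^4 = 0.470912
P(M+2) = 4 × 0.82839^3 × 0.17161^1 = 0.390218
P(M+4) = 6 × 0.82839^2 × 0.17161^2 = 0.121257
P(M+6) = 4 × 0.82839^1 × 0.17161^3 = 0.016746
P(M+8) = 0.17161^4 = 0.000867
The M peak is largest (0.470912); scaling to 100 gives 100.0 : 82.9 : 25.7 : 3.6 : 0.2.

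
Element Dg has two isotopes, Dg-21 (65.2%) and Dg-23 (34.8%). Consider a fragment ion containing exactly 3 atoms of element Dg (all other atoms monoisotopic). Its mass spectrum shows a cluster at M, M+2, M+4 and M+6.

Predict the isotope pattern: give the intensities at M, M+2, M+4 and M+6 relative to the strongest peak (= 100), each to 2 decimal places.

62.45 : 100.00 : 53.37 : 9.50

Each Dg atom is independently Dg-21 (p = 0.652) or Dg-23 (q = 0.348); the cluster is the binomial expansion (p + q)^3.
P(M) = 0.652^3 = 0.277168
P(M+2) = 3 × 0.652^2 × 0.348^1 = 0.443809
P(M+4) = 3 × 0.652^1 × 0.348^2 = 0.236879
P(M+6) = 0.348^3 = 0.042144
The M+2 peak is largest (0.443809); scaling to 100 gives 62.45 : 100.00 : 53.37 : 9.50.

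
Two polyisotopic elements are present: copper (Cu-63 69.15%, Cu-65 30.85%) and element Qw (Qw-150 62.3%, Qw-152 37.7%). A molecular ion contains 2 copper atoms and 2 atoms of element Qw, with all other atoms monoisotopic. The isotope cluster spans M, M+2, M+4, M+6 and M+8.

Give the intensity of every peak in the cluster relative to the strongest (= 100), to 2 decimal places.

Copper pattern (n=2): 0.47817225 : 0.4266555 : 0.09517225
Element Qw pattern (n=2): 0.388129 : 0.469742 : 0.142129
Convolve the two distributions (both contribute in 2-u steps):
  M: 0.47817225×0.388129 = 0.185593
  M+2: 0.47817225×0.469742 + 0.4266555×0.388129 = 0.390215
  M+4: 0.47817225×0.142129 + 0.4266555×0.469742 + 0.09517225×0.388129 = 0.305319
  M+6: 0.4266555×0.142129 + 0.09517225×0.469742 = 0.105347
  M+8: 0.09517225×0.142129 = 0.013527
Scale to base peak (0.390215) = 100: 47.56 : 100.00 : 78.24 : 27.00 : 3.47

47.56 : 100.00 : 78.24 : 27.00 : 3.47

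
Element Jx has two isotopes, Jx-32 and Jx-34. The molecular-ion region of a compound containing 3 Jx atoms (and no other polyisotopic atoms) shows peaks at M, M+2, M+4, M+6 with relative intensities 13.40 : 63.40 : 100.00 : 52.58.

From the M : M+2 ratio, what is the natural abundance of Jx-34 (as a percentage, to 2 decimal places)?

61.20%

Write p for the Jx-32 fraction. I(M+2)/I(M) = [C(3,1)·p^2·(1−p)] / p^3 = 3·(1−p)/p = 63.40/13.40 = 4.7313
(1−p)/p = 4.7313/3 = 1.5771  ⇒  p = 1/(1 + 1.5771) = 0.3880
Jx-32: 38.80%, Jx-34: 61.20%.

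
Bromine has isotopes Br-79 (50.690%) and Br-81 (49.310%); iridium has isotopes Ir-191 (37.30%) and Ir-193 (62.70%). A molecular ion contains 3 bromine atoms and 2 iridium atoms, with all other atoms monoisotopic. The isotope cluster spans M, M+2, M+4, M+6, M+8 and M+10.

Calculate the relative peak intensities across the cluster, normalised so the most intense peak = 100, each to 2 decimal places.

Bromine pattern (n=3): 0.13024674 : 0.3801026 : 0.36975457 : 0.11989609
Iridium pattern (n=2): 0.139129 : 0.467742 : 0.393129
Convolve the two distributions (both contribute in 2-u steps):
  M: 0.13024674×0.139129 = 0.018121
  M+2: 0.13024674×0.467742 + 0.3801026×0.139129 = 0.113805
  M+4: 0.13024674×0.393129 + 0.3801026×0.467742 + 0.36975457×0.139129 = 0.280437
  M+6: 0.3801026×0.393129 + 0.36975457×0.467742 + 0.11989609×0.139129 = 0.339060
  M+8: 0.36975457×0.393129 + 0.11989609×0.467742 = 0.201442
  M+10: 0.11989609×0.393129 = 0.047135
Scale to base peak (0.339060) = 100: 5.34 : 33.56 : 82.71 : 100.00 : 59.41 : 13.90

5.34 : 33.56 : 82.71 : 100.00 : 59.41 : 13.90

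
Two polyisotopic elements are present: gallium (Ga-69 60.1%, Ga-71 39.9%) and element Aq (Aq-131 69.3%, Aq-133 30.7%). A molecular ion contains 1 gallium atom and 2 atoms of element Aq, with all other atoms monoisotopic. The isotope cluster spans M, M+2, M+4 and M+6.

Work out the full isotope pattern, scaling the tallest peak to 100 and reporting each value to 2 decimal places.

Gallium pattern (n=1): 0.6010 : 0.3990
Element Aq pattern (n=2): 0.480249 : 0.425502 : 0.094249
Convolve the two distributions (both contribute in 2-u steps):
  M: 0.6010×0.480249 = 0.288630
  M+2: 0.6010×0.425502 + 0.3990×0.480249 = 0.447346
  M+4: 0.6010×0.094249 + 0.3990×0.425502 = 0.226419
  M+6: 0.3990×0.094249 = 0.037605
Scale to base peak (0.447346) = 100: 64.52 : 100.00 : 50.61 : 8.41

64.52 : 100.00 : 50.61 : 8.41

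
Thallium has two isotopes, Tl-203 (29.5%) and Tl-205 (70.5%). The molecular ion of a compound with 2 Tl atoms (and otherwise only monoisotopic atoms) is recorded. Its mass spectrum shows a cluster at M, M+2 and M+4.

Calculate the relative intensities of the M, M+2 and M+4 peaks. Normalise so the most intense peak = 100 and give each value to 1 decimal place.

17.5 : 83.7 : 100.0

The 2 Tl atoms are independent, so intensities follow the terms of (0.295 + 0.705)^2.
P(M) = 0.295^2 = 0.087025
P(M+2) = 2 × 0.295^1 × 0.705^1 = 0.415950
P(M+4) = 0.705^2 = 0.497025
The M+4 peak is largest (0.497025); scaling to 100 gives 17.5 : 83.7 : 100.0.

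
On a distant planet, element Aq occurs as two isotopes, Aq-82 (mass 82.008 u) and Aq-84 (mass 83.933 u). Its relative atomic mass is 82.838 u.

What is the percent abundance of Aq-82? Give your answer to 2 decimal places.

Let x be the fractional abundance of Aq-82; then Aq-84 has abundance 1 − x.
82.008·x + 83.933·(1 − x) = 82.838
(82.008 − 83.933)·x = 82.838 − 83.933
x = -1.095 / -1.925 = 0.56883 → 56.88% Aq-82, 43.12% Aq-84.

56.88%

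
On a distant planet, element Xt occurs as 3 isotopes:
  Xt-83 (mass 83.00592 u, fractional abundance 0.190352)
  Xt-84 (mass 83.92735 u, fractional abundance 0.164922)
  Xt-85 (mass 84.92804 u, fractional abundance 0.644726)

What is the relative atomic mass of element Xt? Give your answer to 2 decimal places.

The abundance-weighted mean is 0.190352 × 83.00592 + 0.164922 × 83.92735 + 0.644726 × 84.92804
= 15.800343 + 13.841466 + 54.755316 = 84.397125 u

84.40 u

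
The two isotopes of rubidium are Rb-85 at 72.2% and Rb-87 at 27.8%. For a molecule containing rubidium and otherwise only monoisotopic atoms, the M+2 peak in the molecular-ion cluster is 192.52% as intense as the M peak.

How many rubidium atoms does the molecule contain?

The M+2/M ratio from n Rb atoms is n · q/p = n · 0.278/0.722.
n = 1.9252 × 0.722/0.278 = 5.00 ≈ 5

5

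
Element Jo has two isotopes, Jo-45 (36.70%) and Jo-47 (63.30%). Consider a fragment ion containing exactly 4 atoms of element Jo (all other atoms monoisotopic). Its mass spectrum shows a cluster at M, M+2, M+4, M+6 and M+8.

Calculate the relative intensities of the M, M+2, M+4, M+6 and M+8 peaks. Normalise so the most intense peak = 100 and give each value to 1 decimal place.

4.9 : 33.6 : 87.0 : 100.0 : 43.1

Expanding (0.3670 + 0.6330)^4:
P(M) = 0.3670^4 = 0.018141
P(M+2) = 4 × 0.3670^3 × 0.6330^1 = 0.125159
P(M+4) = 6 × 0.3670^2 × 0.6330^2 = 0.323810
P(M+6) = 4 × 0.3670^1 × 0.6330^3 = 0.372338
P(M+8) = 0.6330^4 = 0.160552
The M+6 peak is largest (0.372338); scaling to 100 gives 4.9 : 33.6 : 87.0 : 100.0 : 43.1.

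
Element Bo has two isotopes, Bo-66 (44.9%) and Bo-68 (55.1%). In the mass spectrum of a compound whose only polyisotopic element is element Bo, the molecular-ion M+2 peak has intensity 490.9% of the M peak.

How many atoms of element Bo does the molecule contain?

For n independent Bo atoms, I(M+2)/I(M) = n · (abundance Bo-68) / (abundance Bo-66) = n · 0.551/0.449.
n = 4.909 × 0.449/0.551 = 4.00 ≈ 4

4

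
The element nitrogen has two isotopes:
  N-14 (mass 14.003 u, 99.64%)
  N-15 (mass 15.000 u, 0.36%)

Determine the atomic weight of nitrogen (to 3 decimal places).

14.007 u

Average mass = Σ (abundance × isotope mass) = 0.9964 × 14.003 + 0.0036 × 15.000
= 13.9526 + 0.0540 = 14.0066 u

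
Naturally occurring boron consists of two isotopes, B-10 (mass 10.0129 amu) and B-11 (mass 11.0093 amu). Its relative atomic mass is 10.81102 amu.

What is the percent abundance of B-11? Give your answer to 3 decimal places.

80.100%

With x = fraction of B-10 (so B-11 is 1 − x):
10.0129·x + 11.0093·(1 − x) = 10.81102
(10.0129 − 11.0093)·x = 10.81102 − 11.0093
x = -0.19828 / -0.9964 = 0.19900 → 19.900% B-10, 80.100% B-11.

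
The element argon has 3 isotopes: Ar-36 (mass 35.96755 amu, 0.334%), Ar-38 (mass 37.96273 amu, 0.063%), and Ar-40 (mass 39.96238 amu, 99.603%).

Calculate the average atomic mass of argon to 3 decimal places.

39.948 amu

Weight each isotope mass by its fractional abundance: 0.00334 × 35.96755 + 0.00063 × 37.96273 + 0.99603 × 39.96238
= 0.120132 + 0.023917 + 39.803729 = 39.947778 amu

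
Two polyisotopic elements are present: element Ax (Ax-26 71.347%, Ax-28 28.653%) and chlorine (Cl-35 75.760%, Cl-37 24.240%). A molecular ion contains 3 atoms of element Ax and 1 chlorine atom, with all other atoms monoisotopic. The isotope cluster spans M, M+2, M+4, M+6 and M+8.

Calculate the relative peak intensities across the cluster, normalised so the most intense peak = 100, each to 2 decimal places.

Element Ax pattern (n=3): 0.36318437 : 0.43756521 : 0.17572646 : 0.02352395
Chlorine pattern (n=1): 0.7576 : 0.2424
Convolve the two distributions (both contribute in 2-u steps):
  M: 0.36318437×0.7576 = 0.275148
  M+2: 0.36318437×0.2424 + 0.43756521×0.7576 = 0.419535
  M+4: 0.43756521×0.2424 + 0.17572646×0.7576 = 0.239196
  M+6: 0.17572646×0.2424 + 0.02352395×0.7576 = 0.060418
  M+8: 0.02352395×0.2424 = 0.005702
Scale to base peak (0.419535) = 100: 65.58 : 100.00 : 57.01 : 14.40 : 1.36

65.58 : 100.00 : 57.01 : 14.40 : 1.36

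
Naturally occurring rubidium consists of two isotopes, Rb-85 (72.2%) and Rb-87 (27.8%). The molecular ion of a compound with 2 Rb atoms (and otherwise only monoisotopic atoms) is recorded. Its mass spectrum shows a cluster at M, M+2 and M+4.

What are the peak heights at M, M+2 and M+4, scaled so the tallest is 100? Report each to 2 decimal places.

100.00 : 77.01 : 14.83

The 2 Rb atoms are independent, so intensities follow the terms of (0.722 + 0.278)^2.
P(M) = 0.722^2 = 0.521284
P(M+2) = 2 × 0.722^1 × 0.278^1 = 0.401432
P(M+4) = 0.278^2 = 0.077284
The M peak is largest (0.521284); scaling to 100 gives 100.00 : 77.01 : 14.83.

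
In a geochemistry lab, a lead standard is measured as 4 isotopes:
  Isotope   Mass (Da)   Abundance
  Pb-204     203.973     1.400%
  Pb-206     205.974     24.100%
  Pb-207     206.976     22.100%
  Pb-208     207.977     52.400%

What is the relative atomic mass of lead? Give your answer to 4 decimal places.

207.2170 Da

Weight each isotope mass by its fractional abundance: 0.01400 × 203.973 + 0.24100 × 205.974 + 0.22100 × 206.976 + 0.52400 × 207.977
= 2.85562 + 49.63973 + 45.74170 + 108.97995 = 207.21700 Da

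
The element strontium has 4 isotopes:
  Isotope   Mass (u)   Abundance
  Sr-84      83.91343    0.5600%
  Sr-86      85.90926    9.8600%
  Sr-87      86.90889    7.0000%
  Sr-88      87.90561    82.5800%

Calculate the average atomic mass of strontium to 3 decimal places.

87.617 u

The abundance-weighted mean is 0.005600 × 83.91343 + 0.098600 × 85.90926 + 0.070000 × 86.90889 + 0.825800 × 87.90561
= 0.469915 + 8.470653 + 6.083622 + 72.592453 = 87.616643 u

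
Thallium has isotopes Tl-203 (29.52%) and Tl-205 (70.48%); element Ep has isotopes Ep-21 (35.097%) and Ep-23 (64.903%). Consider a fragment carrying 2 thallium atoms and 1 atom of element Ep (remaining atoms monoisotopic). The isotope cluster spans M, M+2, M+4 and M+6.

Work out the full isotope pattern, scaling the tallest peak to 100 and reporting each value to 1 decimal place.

Thallium pattern (n=2): 0.08714304 : 0.41611392 : 0.49674304
Element Ep pattern (n=1): 0.35097 : 0.64903
Convolve the two distributions (both contribute in 2-u steps):
  M: 0.08714304×0.35097 = 0.030585
  M+2: 0.08714304×0.64903 + 0.41611392×0.35097 = 0.202602
  M+4: 0.41611392×0.64903 + 0.49674304×0.35097 = 0.444412
  M+6: 0.49674304×0.64903 = 0.322401
Scale to base peak (0.444412) = 100: 6.9 : 45.6 : 100.0 : 72.5

6.9 : 45.6 : 100.0 : 72.5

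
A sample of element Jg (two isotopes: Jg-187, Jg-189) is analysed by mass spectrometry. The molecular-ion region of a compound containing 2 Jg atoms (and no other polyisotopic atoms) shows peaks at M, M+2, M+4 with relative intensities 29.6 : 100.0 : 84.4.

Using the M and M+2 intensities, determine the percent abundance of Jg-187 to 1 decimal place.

37.2%

Let p = fractional abundance of Jg-187. I(M+2)/I(M) = [C(2,1)·p^1·(1−p)] / p^2 = 2·(1−p)/p = 100.0/29.6 = 3.3784
(1−p)/p = 3.3784/2 = 1.6892  ⇒  p = 1/(1 + 1.6892) = 0.3719
Jg-187: 37.2%, Jg-189: 62.8%.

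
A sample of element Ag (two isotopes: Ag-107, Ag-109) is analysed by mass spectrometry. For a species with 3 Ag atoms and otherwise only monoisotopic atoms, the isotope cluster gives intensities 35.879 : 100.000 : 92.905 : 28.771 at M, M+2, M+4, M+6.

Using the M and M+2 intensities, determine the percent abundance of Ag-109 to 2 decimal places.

48.16%

If p is the fraction of Ag that is Ag-107, then I(M+2)/I(M) = [C(3,1)·p^2·(1−p)] / p^3 = 3·(1−p)/p = 100.000/35.879 = 2.7871
(1−p)/p = 2.7871/3 = 0.9290  ⇒  p = 1/(1 + 0.9290) = 0.5184
Ag-107: 51.84%, Ag-109: 48.16%.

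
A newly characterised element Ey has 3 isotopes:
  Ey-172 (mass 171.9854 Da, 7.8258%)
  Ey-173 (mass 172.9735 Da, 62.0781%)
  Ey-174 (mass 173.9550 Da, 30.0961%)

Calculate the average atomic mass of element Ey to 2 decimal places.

Ar = Σ fᵢ·mᵢ = 0.078258 × 171.9854 + 0.620781 × 172.9735 + 0.300961 × 173.9550
= 13.45923 + 107.37866 + 52.35367 = 173.19156 Da

173.19 Da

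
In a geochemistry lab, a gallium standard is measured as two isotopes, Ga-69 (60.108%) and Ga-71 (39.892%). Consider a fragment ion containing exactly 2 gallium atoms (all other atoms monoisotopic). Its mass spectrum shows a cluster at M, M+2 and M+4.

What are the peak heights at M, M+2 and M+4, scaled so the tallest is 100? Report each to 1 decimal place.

75.3 : 100.0 : 33.2

Each Ga atom is independently Ga-69 (p = 0.60108) or Ga-71 (q = 0.39892); the cluster is the binomial expansion (p + q)^2.
P(M) = 0.60108^2 = 0.361297
P(M+2) = 2 × 0.60108^1 × 0.39892^1 = 0.479566
P(M+4) = 0.39892^2 = 0.159137
The M+2 peak is largest (0.479566); scaling to 100 gives 75.3 : 100.0 : 33.2.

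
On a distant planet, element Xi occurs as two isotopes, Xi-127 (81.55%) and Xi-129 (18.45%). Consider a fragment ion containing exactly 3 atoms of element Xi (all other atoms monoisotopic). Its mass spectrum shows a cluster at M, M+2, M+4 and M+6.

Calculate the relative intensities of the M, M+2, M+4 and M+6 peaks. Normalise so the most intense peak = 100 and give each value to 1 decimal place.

100.0 : 67.9 : 15.4 : 1.2

The 3 Xi atoms are independent, so intensities follow the terms of (0.8155 + 0.1845)^3.
P(M) = 0.8155^3 = 0.542340
P(M+2) = 3 × 0.8155^2 × 0.1845^1 = 0.368100
P(M+4) = 3 × 0.8155^1 × 0.1845^2 = 0.083279
P(M+6) = 0.1845^3 = 0.006280
The M peak is largest (0.542340); scaling to 100 gives 100.0 : 67.9 : 15.4 : 1.2.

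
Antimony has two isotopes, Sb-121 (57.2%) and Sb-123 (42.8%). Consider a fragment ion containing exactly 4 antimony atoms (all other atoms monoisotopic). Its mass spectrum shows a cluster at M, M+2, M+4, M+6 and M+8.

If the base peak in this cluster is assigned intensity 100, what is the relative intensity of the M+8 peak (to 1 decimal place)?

(0.572 + 0.428)^4 gives M 0.1070, M+2 0.3204, M+4 0.3596, M+6 0.1794, M+8 0.0336; the largest is M+4.
P(M+4) = C(4,2) × 0.572^2 × 0.428^2 = 6 × 0.327184 × 0.183184 = 0.359609 (base)
P(M+8) = C(4,4) × 0.572^0 × 0.428^4 = 1 × 1.0000 × 0.03355638 = 0.033556
Relative intensity = 0.033556 / 0.359609 × 100 = 9.3

9.3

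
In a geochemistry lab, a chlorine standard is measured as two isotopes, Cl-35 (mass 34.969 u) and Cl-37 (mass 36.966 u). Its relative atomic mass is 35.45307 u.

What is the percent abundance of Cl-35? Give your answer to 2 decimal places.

Writing the weighted mean with unknown fraction x of Cl-35:
34.969·x + 36.966·(1 − x) = 35.45307
(34.969 − 36.966)·x = 35.45307 − 36.966
x = -1.51293 / -1.997 = 0.75760 → 75.76% Cl-35, 24.24% Cl-37.

75.76%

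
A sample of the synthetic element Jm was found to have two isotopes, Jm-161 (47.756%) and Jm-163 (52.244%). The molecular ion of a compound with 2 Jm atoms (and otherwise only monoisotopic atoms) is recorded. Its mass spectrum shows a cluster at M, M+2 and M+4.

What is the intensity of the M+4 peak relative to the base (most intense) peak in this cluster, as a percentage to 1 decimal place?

(0.47756 + 0.52244)^2 gives M 0.2281, M+2 0.4990, M+4 0.2729; the largest is M+2.
P(M+2) = C(2,1) × 0.47756^1 × 0.52244^1 = 2 × 0.47756 × 0.52244 = 0.498993 (base)
P(M+4) = C(2,2) × 0.47756^0 × 0.52244^2 = 1 × 1.0000 × 0.27294355 = 0.272944
Relative intensity = 0.272944 / 0.498993 × 100 = 54.7

54.7%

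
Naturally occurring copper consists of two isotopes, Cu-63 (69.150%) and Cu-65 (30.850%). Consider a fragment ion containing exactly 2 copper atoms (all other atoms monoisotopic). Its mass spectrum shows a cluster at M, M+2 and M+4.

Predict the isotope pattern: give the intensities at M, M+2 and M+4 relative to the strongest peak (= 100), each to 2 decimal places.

100.00 : 89.23 : 19.90

Each Cu atom is independently Cu-63 (p = 0.69150) or Cu-65 (q = 0.30850); the cluster is the binomial expansion (p + q)^2.
P(M) = 0.69150^2 = 0.478172
P(M+2) = 2 × 0.69150^1 × 0.30850^1 = 0.426656
P(M+4) = 0.30850^2 = 0.095172
The M peak is largest (0.478172); scaling to 100 gives 100.00 : 89.23 : 19.90.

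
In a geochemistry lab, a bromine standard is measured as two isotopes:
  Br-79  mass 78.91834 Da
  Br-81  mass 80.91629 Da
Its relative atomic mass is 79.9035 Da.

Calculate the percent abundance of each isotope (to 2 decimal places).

Br-79: 50.69%, Br-81: 49.31%

Let x be the fractional abundance of Br-79; then Br-81 has abundance 1 − x.
78.91834·x + 80.91629·(1 − x) = 79.9035
(78.91834 − 80.91629)·x = 79.9035 − 80.91629
x = -1.01279 / -1.99795 = 0.50691 → 50.69% Br-79, 49.31% Br-81.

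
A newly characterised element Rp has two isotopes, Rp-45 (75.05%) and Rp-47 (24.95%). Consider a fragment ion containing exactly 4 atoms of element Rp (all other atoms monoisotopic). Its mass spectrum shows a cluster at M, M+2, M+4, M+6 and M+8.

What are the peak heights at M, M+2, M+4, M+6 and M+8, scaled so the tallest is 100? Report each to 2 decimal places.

Expanding (0.7505 + 0.2495)^4:
P(M) = 0.7505^4 = 0.317251
P(M+2) = 4 × 0.7505^3 × 0.2495^1 = 0.421874
P(M+4) = 6 × 0.7505^2 × 0.2495^2 = 0.210375
P(M+6) = 4 × 0.7505^1 × 0.2495^3 = 0.046625
P(M+8) = 0.2495^4 = 0.003875
The M+2 peak is largest (0.421874); scaling to 100 gives 75.20 : 100.00 : 49.87 : 11.05 : 0.92.

75.20 : 100.00 : 49.87 : 11.05 : 0.92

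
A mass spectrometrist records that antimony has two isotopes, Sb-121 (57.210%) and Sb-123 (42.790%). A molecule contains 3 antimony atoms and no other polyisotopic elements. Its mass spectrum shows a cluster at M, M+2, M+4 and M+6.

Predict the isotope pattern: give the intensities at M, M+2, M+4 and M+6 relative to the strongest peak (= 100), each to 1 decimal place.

The 3 Sb atoms are independent, so intensities follow the terms of (0.57210 + 0.42790)^3.
P(M) = 0.57210^3 = 0.187247
P(M+2) = 3 × 0.57210^2 × 0.42790^1 = 0.420153
P(M+4) = 3 × 0.57210^1 × 0.42790^2 = 0.314252
P(M+6) = 0.42790^3 = 0.078348
The M+2 peak is largest (0.420153); scaling to 100 gives 44.6 : 100.0 : 74.8 : 18.6.

44.6 : 100.0 : 74.8 : 18.6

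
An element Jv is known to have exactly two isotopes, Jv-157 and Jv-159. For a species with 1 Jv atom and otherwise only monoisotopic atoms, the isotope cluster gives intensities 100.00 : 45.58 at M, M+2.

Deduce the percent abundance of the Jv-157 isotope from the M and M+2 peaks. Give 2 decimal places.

Write p for the Jv-157 fraction. I(M+2)/I(M) = [C(1,1)·p^0·(1−p)] / p^1 = 1·(1−p)/p = 45.58/100.00 = 0.4558
(1−p)/p = 0.4558/1 = 0.4558  ⇒  p = 1/(1 + 0.4558) = 0.6869
Jv-157: 68.69%, Jv-159: 31.31%.

68.69%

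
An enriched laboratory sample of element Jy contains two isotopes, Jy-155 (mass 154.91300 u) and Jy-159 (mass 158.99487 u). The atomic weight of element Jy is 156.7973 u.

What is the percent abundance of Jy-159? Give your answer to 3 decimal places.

46.163%

Writing the weighted mean with unknown fraction x of Jy-155:
154.91300·x + 158.99487·(1 − x) = 156.7973
(154.91300 − 158.99487)·x = 156.7973 − 158.99487
x = -2.19757 / -4.08187 = 0.53837 → 53.837% Jy-155, 46.163% Jy-159.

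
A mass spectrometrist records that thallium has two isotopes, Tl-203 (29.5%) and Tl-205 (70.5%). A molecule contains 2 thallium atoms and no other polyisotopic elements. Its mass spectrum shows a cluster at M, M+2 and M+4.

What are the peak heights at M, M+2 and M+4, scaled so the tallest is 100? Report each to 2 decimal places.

17.51 : 83.69 : 100.00

The 2 Tl atoms are independent, so intensities follow the terms of (0.295 + 0.705)^2.
P(M) = 0.295^2 = 0.087025
P(M+2) = 2 × 0.295^1 × 0.705^1 = 0.415950
P(M+4) = 0.705^2 = 0.497025
The M+4 peak is largest (0.497025); scaling to 100 gives 17.51 : 83.69 : 100.00.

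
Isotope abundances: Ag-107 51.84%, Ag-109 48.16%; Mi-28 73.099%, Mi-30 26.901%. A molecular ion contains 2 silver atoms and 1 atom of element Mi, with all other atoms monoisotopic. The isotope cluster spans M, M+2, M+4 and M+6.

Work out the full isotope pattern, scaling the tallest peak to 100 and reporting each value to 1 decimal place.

Silver pattern (n=2): 0.26873856 : 0.49932288 : 0.23193856
Element Mi pattern (n=1): 0.73099 : 0.26901
Convolve the two distributions (both contribute in 2-u steps):
  M: 0.26873856×0.73099 = 0.196445
  M+2: 0.26873856×0.26901 + 0.49932288×0.73099 = 0.437293
  M+4: 0.49932288×0.26901 + 0.23193856×0.73099 = 0.303868
  M+6: 0.23193856×0.26901 = 0.062394
Scale to base peak (0.437293) = 100: 44.9 : 100.0 : 69.5 : 14.3

44.9 : 100.0 : 69.5 : 14.3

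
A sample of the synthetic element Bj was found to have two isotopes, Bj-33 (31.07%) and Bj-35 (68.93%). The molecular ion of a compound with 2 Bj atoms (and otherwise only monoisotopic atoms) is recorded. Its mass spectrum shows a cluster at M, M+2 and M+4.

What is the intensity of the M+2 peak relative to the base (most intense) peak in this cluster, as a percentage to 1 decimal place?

Term probabilities: M 0.0965, M+2 0.4283, M+4 0.4751. Base peak = M+4.
P(M+4) = C(2,2) × 0.3107^0 × 0.6893^2 = 1 × 1.0000 × 0.47513449 = 0.475134 (base)
P(M+2) = C(2,1) × 0.3107^1 × 0.6893^1 = 2 × 0.3107 × 0.6893 = 0.428331
Relative intensity = 0.428331 / 0.475134 × 100 = 90.1

90.1%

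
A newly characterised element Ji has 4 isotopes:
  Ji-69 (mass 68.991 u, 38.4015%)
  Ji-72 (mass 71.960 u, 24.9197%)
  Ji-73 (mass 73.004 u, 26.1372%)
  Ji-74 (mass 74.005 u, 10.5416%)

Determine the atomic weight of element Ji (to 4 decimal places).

Ar = Σ fᵢ·mᵢ = 0.384015 × 68.991 + 0.249197 × 71.960 + 0.261372 × 73.004 + 0.105416 × 74.005
= 26.49358 + 17.93222 + 19.08120 + 7.80131 = 71.30831 u

71.3083 u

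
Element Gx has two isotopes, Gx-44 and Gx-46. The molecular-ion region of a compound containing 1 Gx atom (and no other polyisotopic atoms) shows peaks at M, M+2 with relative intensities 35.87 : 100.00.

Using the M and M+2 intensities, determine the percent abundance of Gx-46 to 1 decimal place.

Write p for the Gx-44 fraction. I(M+2)/I(M) = [C(1,1)·p^0·(1−p)] / p^1 = 1·(1−p)/p = 100.00/35.87 = 2.7878
(1−p)/p = 2.7878/1 = 2.7878  ⇒  p = 1/(1 + 2.7878) = 0.2640
Gx-44: 26.4%, Gx-46: 73.6%.

73.6%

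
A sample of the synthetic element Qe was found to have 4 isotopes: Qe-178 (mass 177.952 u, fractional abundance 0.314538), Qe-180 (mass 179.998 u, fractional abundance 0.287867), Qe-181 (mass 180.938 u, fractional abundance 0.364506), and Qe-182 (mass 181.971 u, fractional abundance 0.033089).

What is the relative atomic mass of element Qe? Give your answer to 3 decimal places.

Average mass = Σ (abundance × isotope mass) = 0.314538 × 177.952 + 0.287867 × 179.998 + 0.364506 × 180.938 + 0.033089 × 181.971
= 55.9727 + 51.8155 + 65.9530 + 6.0212 = 179.7624 u

179.762 u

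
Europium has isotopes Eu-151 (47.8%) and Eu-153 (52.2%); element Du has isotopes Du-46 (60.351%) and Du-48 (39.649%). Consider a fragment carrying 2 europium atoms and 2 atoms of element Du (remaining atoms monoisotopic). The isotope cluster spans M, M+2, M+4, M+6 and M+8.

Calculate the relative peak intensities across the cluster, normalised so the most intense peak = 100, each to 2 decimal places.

22.25 : 77.84 : 100.00 : 55.85 : 11.45

Europium pattern (n=2): 0.228484 : 0.499032 : 0.272484
Element Du pattern (n=2): 0.36422432 : 0.47857136 : 0.15720432
Convolve the two distributions (both contribute in 2-u steps):
  M: 0.228484×0.36422432 = 0.083219
  M+2: 0.228484×0.47857136 + 0.499032×0.36422432 = 0.291105
  M+4: 0.228484×0.15720432 + 0.499032×0.47857136 + 0.272484×0.36422432 = 0.373986
  M+6: 0.499032×0.15720432 + 0.272484×0.47857136 = 0.208853
  M+8: 0.272484×0.15720432 = 0.042836
Scale to base peak (0.373986) = 100: 22.25 : 77.84 : 100.00 : 55.85 : 11.45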